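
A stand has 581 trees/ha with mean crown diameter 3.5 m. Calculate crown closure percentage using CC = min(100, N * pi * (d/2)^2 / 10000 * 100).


(d/2)^2 = (3.5/2)^2 = 1.75^2 = 3.0625
Crown area = 3.141593 * 3.0625 = 9.62113 m^2
N * area / 10000 * 100 = 581 * 9.62113 / 10000 * 100 = 55.8988
CC = min(100, 55.8988) = 55.8988 ≈ 55.9%

55.9%


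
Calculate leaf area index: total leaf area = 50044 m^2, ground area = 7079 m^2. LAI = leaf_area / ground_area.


LAI = 50044 / 7079 = 7.0694 ≈ 7.07

7.07


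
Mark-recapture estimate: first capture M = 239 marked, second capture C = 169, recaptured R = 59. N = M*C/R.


N = M * C / R = 239 * 169 / 59 = 40391 / 59 = 684.59 ≈ 685

685 individuals


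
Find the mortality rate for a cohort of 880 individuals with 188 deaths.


Mortality rate = 188 / 880 = 0.213636 ≈ 0.2136

0.2136


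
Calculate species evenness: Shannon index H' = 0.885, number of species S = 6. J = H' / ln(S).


ln(6) = 1.79176
J = H' / ln(S) = 0.885 / 1.79176 = 0.493928 ≈ 0.4939

0.4939


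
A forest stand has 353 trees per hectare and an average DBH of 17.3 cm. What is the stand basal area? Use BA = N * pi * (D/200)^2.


(D/200)^2 = (17.3/200)^2 = 0.0865^2 = 0.00748225
Individual BA = 3.141593 * 0.00748225 = 0.0235062 m^2
Stand BA = 353 * 0.0235062 = 8.29769 ≈ 8.30 m^2/ha

8.30 m^2/ha


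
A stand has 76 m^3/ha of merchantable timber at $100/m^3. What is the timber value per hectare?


Value = 76 * 100 = $7600/ha

$7600/ha


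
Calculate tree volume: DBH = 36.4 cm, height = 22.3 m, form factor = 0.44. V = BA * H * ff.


(D/200)^2 = (36.4/200)^2 = 0.182^2 = 0.033124
BA = 3.141593 * 0.033124 = 0.104062 m^2
V = 0.104062 * 22.3 * 0.44 = 1.02106 ≈ 1.021 m^3

1.021 m^3


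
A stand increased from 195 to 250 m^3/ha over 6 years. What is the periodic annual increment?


PAI = (V2 - V1) / period = (250 - 195) / 6 = 55 / 6 = 9.1667 ≈ 9.17 m^3/ha/yr

9.17 m^3/ha/yr


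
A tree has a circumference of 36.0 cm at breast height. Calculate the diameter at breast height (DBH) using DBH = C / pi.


DBH = C / pi = 36.0 / 3.141593 = 11.4592 ≈ 11.46 cm

11.46 cm


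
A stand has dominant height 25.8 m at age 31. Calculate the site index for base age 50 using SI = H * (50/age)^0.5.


50/31 = 1.61290
(1.61290)^0.5 = 1.27000
SI = 25.8 * 1.27000 = 32.7660 ≈ 32.8 m

32.8 m


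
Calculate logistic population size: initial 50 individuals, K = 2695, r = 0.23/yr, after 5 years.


(K - N0)/N0 = (2695 - 50)/50 = 2645/50 = 52.9000
r*t = 0.23 * 5 = 1.15; exp(-1.15) = 0.316637
52.9000 * 0.316637 = 16.7501
1 + 16.7501 = 17.7501
N = 2695 / 17.7501 = 151.830 ≈ 152

152


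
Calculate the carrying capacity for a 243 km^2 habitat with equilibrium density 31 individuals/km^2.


K = 31 * 243 = 7533 individuals

7533 individuals


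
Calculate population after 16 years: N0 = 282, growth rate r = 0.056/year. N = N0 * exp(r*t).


r*t = 0.056 * 16 = 0.896
exp(0.896) = 2.44978
N = 282 * 2.44978 = 690.838 ≈ 691

691


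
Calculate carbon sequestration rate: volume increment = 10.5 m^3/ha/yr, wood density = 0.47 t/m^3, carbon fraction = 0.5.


C = 10.5 * 0.47 * 0.5 = 2.4675 ≈ 2.47 t C/ha/yr

2.47 t C/ha/yr


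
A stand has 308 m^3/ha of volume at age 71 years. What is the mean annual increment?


MAI = 308 / 71 = 4.3380 ≈ 4.34 m^3/ha/yr

4.34 m^3/ha/yr


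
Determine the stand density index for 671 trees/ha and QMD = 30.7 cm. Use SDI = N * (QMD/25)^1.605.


QMD/25 = 30.7/25 = 1.228
(1.228)^1.605 = exp(1.605 * ln(1.228)) = exp(1.605 * 0.205387) = exp(0.329646) = 1.39048
SDI = 671 * 1.39048 = 933.012 ≈ 933

933


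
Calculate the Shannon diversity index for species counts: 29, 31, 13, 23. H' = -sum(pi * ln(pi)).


Total N = 29 + 31 + 13 + 23 = 96
Per-species terms:
  p = 29/96 = 0.302083; ln(p) = -1.197053; p*ln(p) = 0.302083 * (-1.197053) = -0.361609
  p = 31/96 = 0.322917; ln(p) = -1.130360; p*ln(p) = 0.322917 * (-1.130360) = -0.365012
  p = 13/96 = 0.135417; ln(p) = -1.999396; p*ln(p) = 0.135417 * (-1.999396) = -0.270752
  p = 23/96 = 0.239583; ln(p) = -1.428855; p*ln(p) = 0.239583 * (-1.428855) = -0.342329
sum(p*ln(p)) = (-0.361609) + (-0.365012) + (-0.270752) + (-0.342329) = -1.339702
H' = -(-1.339702) = 1.339702 ≈ 1.3397

1.3397


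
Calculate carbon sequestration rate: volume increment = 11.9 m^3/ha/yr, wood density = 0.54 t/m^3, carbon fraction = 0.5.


C = 11.9 * 0.54 * 0.5 = 3.213 ≈ 3.21 t C/ha/yr

3.21 t C/ha/yr


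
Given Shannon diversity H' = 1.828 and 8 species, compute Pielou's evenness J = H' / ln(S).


ln(8) = 2.07944
J = H' / ln(S) = 1.828 / 2.07944 = 0.879083 ≈ 0.8791

0.8791


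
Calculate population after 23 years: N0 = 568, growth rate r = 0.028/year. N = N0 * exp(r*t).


r*t = 0.028 * 23 = 0.644
exp(0.644) = 1.90408
N = 568 * 1.90408 = 1081.52 ≈ 1082

1082


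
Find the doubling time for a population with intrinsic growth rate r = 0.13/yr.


td = ln(2) / 0.13 = 0.693147 / 0.13 = 5.33190 ≈ 5.3 years

5.3 years


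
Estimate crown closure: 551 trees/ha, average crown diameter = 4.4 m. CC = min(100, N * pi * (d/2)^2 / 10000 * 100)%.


(d/2)^2 = (4.4/2)^2 = 2.2^2 = 4.84
Crown area = 3.141593 * 4.84 = 15.2053 m^2
N * area / 10000 * 100 = 551 * 15.2053 / 10000 * 100 = 83.7812
CC = min(100, 83.7812) = 83.7812 ≈ 83.8%

83.8%


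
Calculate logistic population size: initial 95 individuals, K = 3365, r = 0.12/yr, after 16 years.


(K - N0)/N0 = (3365 - 95)/95 = 3270/95 = 34.4211
r*t = 0.12 * 16 = 1.92; exp(-1.92) = 0.146607
34.4211 * 0.146607 = 5.04637
1 + 5.04637 = 6.04637
N = 3365 / 6.04637 = 556.532 ≈ 557

557


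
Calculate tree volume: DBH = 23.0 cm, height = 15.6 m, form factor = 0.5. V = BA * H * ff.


(D/200)^2 = (23.0/200)^2 = 0.115^2 = 0.013225
BA = 3.141593 * 0.013225 = 0.0415476 m^2
V = 0.0415476 * 15.6 * 0.5 = 0.324071 ≈ 0.324 m^3

0.324 m^3


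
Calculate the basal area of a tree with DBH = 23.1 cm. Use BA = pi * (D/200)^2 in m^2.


D/200 = 23.1/200 = 0.1155 m
(D/200)^2 = 0.1155^2 = 0.01334025
BA = 3.141593 * 0.01334025 = 0.0419096 ≈ 0.0419 m^2

0.0419 m^2


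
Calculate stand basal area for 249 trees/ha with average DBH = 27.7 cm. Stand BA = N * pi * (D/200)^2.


(D/200)^2 = (27.7/200)^2 = 0.1385^2 = 0.01918225
Individual BA = 3.141593 * 0.01918225 = 0.0602628 m^2
Stand BA = 249 * 0.0602628 = 15.0054 ≈ 15.01 m^2/ha

15.01 m^2/ha


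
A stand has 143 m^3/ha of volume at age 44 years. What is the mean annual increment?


MAI = 143 / 44 = 3.25 m^3/ha/yr

3.25 m^3/ha/yr


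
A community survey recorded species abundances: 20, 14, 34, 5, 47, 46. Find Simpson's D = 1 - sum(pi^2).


Total N = 20 + 14 + 34 + 5 + 47 + 46 = 166
Per-species terms:
  p = 20/166 = 0.120482; p^2 = 0.120482^2 = 0.014516
  p = 14/166 = 0.084337; p^2 = 0.084337^2 = 0.007113
  p = 34/166 = 0.204819; p^2 = 0.204819^2 = 0.041951
  p = 5/166 = 0.030120; p^2 = 0.030120^2 = 0.000907
  p = 47/166 = 0.283133; p^2 = 0.283133^2 = 0.080164
  p = 46/166 = 0.277108; p^2 = 0.277108^2 = 0.076789
sum(p^2) = 0.014516 + 0.007113 + 0.041951 + 0.000907 + 0.080164 + 0.076789 = 0.221440
D = 1 - 0.221440 = 0.778560 ≈ 0.7786

0.7786


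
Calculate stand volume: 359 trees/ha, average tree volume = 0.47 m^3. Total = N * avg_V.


V_stand = 359 * 0.47 = 168.73 ≈ 168.7 m^3/ha

168.7 m^3/ha


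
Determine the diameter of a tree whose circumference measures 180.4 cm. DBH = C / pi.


DBH = C / pi = 180.4 / 3.141593 = 57.4231 ≈ 57.42 cm

57.42 cm


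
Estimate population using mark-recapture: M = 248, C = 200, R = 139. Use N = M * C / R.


N = M * C / R = 248 * 200 / 139 = 49600 / 139 = 356.83 ≈ 357

357 individuals


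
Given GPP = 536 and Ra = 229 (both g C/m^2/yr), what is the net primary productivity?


NPP = GPP - Ra = 536 - 229 = 307 g C/m^2/yr

307 g C/m^2/yr


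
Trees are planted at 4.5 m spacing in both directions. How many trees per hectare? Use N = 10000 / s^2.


N = 10000 / 4.5^2 = 10000 / 20.25 = 493.827 ≈ 494 trees/ha

494 trees/ha


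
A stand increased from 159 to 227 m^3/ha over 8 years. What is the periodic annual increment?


PAI = (V2 - V1) / period = (227 - 159) / 8 = 68 / 8 = 8.50 m^3/ha/yr

8.50 m^3/ha/yr


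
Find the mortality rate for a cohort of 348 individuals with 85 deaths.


Mortality rate = 85 / 348 = 0.244253 ≈ 0.2443

0.2443


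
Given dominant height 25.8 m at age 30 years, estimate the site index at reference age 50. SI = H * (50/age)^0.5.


50/30 = 1.66667
(1.66667)^0.5 = 1.29100
SI = 25.8 * 1.29100 = 33.3078 ≈ 33.3 m

33.3 m


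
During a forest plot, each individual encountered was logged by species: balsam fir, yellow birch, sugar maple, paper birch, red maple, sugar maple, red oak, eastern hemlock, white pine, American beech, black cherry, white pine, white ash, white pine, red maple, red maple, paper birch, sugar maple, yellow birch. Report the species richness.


Total individuals logged = 19
Distinct species (count of individuals): balsam fir (1), yellow birch (2), sugar maple (3), paper birch (2), red maple (3), red oak (1), eastern hemlock (1), white pine (3), American beech (1), black cherry (1), white ash (1)
Species richness = number of distinct species = 11

11


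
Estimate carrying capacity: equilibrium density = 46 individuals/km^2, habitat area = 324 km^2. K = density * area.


K = 46 * 324 = 14904 individuals

14904 individuals


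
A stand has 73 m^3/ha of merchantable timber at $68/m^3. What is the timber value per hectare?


Value = 73 * 68 = $4964/ha

$4964/ha


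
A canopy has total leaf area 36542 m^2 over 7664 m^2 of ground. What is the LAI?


LAI = 36542 / 7664 = 4.7680 ≈ 4.77

4.77


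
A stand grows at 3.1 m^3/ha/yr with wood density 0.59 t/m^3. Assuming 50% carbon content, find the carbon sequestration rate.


C = 3.1 * 0.59 * 0.5 = 0.9145 ≈ 0.91 t C/ha/yr

0.91 t C/ha/yr


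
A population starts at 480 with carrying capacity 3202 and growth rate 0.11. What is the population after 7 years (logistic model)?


(K - N0)/N0 = (3202 - 480)/480 = 2722/480 = 5.67083
r*t = 0.11 * 7 = 0.77; exp(-0.77) = 0.463013
5.67083 * 0.463013 = 2.62567
1 + 2.62567 = 3.62567
N = 3202 / 3.62567 = 883.147 ≈ 883

883


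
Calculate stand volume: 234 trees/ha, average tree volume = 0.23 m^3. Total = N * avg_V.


V_stand = 234 * 0.23 = 53.82 ≈ 53.8 m^3/ha

53.8 m^3/ha


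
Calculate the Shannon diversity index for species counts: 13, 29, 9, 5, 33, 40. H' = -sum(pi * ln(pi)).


Total N = 13 + 29 + 9 + 5 + 33 + 40 = 129
Per-species terms:
  p = 13/129 = 0.100775; ln(p) = -2.294865; p*ln(p) = 0.100775 * (-2.294865) = -0.231265
  p = 29/129 = 0.224806; ln(p) = -1.492517; p*ln(p) = 0.224806 * (-1.492517) = -0.335527
  p = 9/129 = 0.069767; ln(p) = -2.662594; p*ln(p) = 0.069767 * (-2.662594) = -0.185761
  p = 5/129 = 0.038760; ln(p) = -3.250366; p*ln(p) = 0.038760 * (-3.250366) = -0.125984
  p = 33/129 = 0.255814; ln(p) = -1.363305; p*ln(p) = 0.255814 * (-1.363305) = -0.348753
  p = 40/129 = 0.310078; ln(p) = -1.170931; p*ln(p) = 0.310078 * (-1.170931) = -0.363080
sum(p*ln(p)) = (-0.231265) + (-0.335527) + (-0.185761) + (-0.125984) + (-0.348753) + (-0.363080) = -1.590370
H' = -(-1.590370) = 1.590370 ≈ 1.5904

1.5904


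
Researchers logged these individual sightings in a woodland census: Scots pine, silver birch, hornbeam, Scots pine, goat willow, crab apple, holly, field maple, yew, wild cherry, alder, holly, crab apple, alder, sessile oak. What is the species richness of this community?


Total individuals logged = 15
Distinct species (count of individuals): Scots pine (2), silver birch (1), hornbeam (1), goat willow (1), crab apple (2), holly (2), field maple (1), yew (1), wild cherry (1), alder (2), sessile oak (1)
Species richness = number of distinct species = 11

11


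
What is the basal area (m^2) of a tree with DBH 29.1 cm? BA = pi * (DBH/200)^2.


D/200 = 29.1/200 = 0.1455 m
(D/200)^2 = 0.1455^2 = 0.02117025
BA = 3.141593 * 0.02117025 = 0.0665083 ≈ 0.0665 m^2

0.0665 m^2


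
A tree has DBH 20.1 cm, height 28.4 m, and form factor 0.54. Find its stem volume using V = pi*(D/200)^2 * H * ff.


(D/200)^2 = (20.1/200)^2 = 0.1005^2 = 0.01010025
BA = 3.141593 * 0.01010025 = 0.0317309 m^2
V = 0.0317309 * 28.4 * 0.54 = 0.486625 ≈ 0.487 m^3

0.487 m^3


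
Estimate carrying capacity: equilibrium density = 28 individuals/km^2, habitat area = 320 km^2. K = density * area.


K = 28 * 320 = 8960 individuals

8960 individuals


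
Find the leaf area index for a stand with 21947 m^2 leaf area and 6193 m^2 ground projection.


LAI = 21947 / 6193 = 3.5438 ≈ 3.54

3.54


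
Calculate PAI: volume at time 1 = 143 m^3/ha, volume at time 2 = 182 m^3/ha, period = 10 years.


PAI = (V2 - V1) / period = (182 - 143) / 10 = 39 / 10 = 3.90 m^3/ha/yr

3.90 m^3/ha/yr


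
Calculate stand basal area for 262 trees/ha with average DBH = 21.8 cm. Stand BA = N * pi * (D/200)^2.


(D/200)^2 = (21.8/200)^2 = 0.109^2 = 0.011881
Individual BA = 3.141593 * 0.011881 = 0.0373253 m^2
Stand BA = 262 * 0.0373253 = 9.77923 ≈ 9.78 m^2/ha

9.78 m^2/ha


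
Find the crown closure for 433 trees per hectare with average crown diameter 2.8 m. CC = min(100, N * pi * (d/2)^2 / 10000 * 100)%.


(d/2)^2 = (2.8/2)^2 = 1.4^2 = 1.96
Crown area = 3.141593 * 1.96 = 6.15752 m^2
N * area / 10000 * 100 = 433 * 6.15752 / 10000 * 100 = 26.6621
CC = min(100, 26.6621) = 26.6621 ≈ 26.7%

26.7%


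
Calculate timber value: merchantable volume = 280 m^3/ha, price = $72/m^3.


Value = 280 * 72 = $20160/ha

$20160/ha


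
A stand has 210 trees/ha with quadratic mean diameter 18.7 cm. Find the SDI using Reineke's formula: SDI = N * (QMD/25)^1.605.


QMD/25 = 18.7/25 = 0.748
(0.748)^1.605 = exp(1.605 * ln(0.748)) = exp(1.605 * (-0.290352)) = exp(-0.466015) = 0.627498
SDI = 210 * 0.627498 = 131.775 ≈ 132

132


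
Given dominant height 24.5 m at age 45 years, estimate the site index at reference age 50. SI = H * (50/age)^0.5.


50/45 = 1.11111
(1.11111)^0.5 = 1.05409
SI = 24.5 * 1.05409 = 25.8252 ≈ 25.8 m

25.8 m


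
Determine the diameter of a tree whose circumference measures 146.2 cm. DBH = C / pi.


DBH = C / pi = 146.2 / 3.141593 = 46.5369 ≈ 46.54 cm

46.54 cm


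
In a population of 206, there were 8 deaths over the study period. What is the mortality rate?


Mortality rate = 8 / 206 = 0.038835 ≈ 0.0388

0.0388


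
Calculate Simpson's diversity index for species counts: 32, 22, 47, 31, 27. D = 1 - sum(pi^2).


Total N = 32 + 22 + 47 + 31 + 27 = 159
Per-species terms:
  p = 32/159 = 0.201258; p^2 = 0.201258^2 = 0.040505
  p = 22/159 = 0.138365; p^2 = 0.138365^2 = 0.019145
  p = 47/159 = 0.295597; p^2 = 0.295597^2 = 0.087378
  p = 31/159 = 0.194969; p^2 = 0.194969^2 = 0.038013
  p = 27/159 = 0.169811; p^2 = 0.169811^2 = 0.028836
sum(p^2) = 0.040505 + 0.019145 + 0.087378 + 0.038013 + 0.028836 = 0.213877
D = 1 - 0.213877 = 0.786123 ≈ 0.7861

0.7861


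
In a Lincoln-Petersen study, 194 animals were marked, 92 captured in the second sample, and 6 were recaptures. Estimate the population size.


N = M * C / R = 194 * 92 / 6 = 17848 / 6 = 2974.67 ≈ 2975

2975 individuals


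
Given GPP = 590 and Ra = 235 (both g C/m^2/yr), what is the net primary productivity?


NPP = GPP - Ra = 590 - 235 = 355 g C/m^2/yr

355 g C/m^2/yr


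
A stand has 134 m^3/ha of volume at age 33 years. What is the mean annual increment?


MAI = 134 / 33 = 4.0606 ≈ 4.06 m^3/ha/yr

4.06 m^3/ha/yr


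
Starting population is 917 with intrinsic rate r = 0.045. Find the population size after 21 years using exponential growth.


r*t = 0.045 * 21 = 0.945
exp(0.945) = 2.57281
N = 917 * 2.57281 = 2359.27 ≈ 2359

2359


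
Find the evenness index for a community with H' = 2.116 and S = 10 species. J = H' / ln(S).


ln(10) = 2.30259
J = H' / ln(S) = 2.116 / 2.30259 = 0.918965 ≈ 0.9190

0.9190


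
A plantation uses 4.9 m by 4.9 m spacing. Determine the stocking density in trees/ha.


N = 10000 / 4.9^2 = 10000 / 24.01 = 416.493 ≈ 416 trees/ha

416 trees/ha


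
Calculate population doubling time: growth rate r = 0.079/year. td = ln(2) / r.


td = ln(2) / 0.079 = 0.693147 / 0.079 = 8.77401 ≈ 8.8 years

8.8 years


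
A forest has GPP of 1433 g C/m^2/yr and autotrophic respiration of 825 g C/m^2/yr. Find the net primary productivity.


NPP = GPP - Ra = 1433 - 825 = 608 g C/m^2/yr

608 g C/m^2/yr


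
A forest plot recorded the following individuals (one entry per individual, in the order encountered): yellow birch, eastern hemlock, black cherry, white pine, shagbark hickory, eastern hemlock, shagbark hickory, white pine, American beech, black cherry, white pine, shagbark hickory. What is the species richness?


Total individuals logged = 12
Distinct species (count of individuals): yellow birch (1), eastern hemlock (2), black cherry (2), white pine (3), shagbark hickory (3), American beech (1)
Species richness = number of distinct species = 6

6


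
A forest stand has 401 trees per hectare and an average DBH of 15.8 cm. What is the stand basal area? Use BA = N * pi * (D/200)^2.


(D/200)^2 = (15.8/200)^2 = 0.079^2 = 0.006241
Individual BA = 3.141593 * 0.006241 = 0.0196067 m^2
Stand BA = 401 * 0.0196067 = 7.86229 ≈ 7.86 m^2/ha

7.86 m^2/ha


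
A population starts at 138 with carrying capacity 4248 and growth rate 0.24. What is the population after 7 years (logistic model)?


(K - N0)/N0 = (4248 - 138)/138 = 4110/138 = 29.7826
r*t = 0.24 * 7 = 1.68; exp(-1.68) = 0.186374
29.7826 * 0.186374 = 5.55070
1 + 5.55070 = 6.55070
N = 4248 / 6.55070 = 648.480 ≈ 648

648


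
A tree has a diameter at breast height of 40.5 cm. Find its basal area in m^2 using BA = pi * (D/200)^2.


D/200 = 40.5/200 = 0.2025 m
(D/200)^2 = 0.2025^2 = 0.04100625
BA = 3.141593 * 0.04100625 = 0.128825 ≈ 0.1288 m^2

0.1288 m^2


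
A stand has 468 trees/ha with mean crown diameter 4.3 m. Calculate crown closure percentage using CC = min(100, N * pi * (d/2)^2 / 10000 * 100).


(d/2)^2 = (4.3/2)^2 = 2.15^2 = 4.6225
Crown area = 3.141593 * 4.6225 = 14.5220 m^2
N * area / 10000 * 100 = 468 * 14.5220 / 10000 * 100 = 67.9630
CC = min(100, 67.9630) = 67.9630 ≈ 68.0%

68.0%


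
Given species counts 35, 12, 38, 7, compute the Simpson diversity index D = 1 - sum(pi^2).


Total N = 35 + 12 + 38 + 7 = 92
Per-species terms:
  p = 35/92 = 0.380435; p^2 = 0.380435^2 = 0.144731
  p = 12/92 = 0.130435; p^2 = 0.130435^2 = 0.017013
  p = 38/92 = 0.413043; p^2 = 0.413043^2 = 0.170605
  p = 7/92 = 0.076087; p^2 = 0.076087^2 = 0.005789
sum(p^2) = 0.144731 + 0.017013 + 0.170605 + 0.005789 = 0.338138
D = 1 - 0.338138 = 0.661862 ≈ 0.6619

0.6619


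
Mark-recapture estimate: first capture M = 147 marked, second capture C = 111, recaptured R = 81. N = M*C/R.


N = M * C / R = 147 * 111 / 81 = 16317 / 81 = 201.44 ≈ 201

201 individuals


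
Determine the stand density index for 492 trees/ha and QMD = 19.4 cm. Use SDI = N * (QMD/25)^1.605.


QMD/25 = 19.4/25 = 0.776
(0.776)^1.605 = exp(1.605 * ln(0.776)) = exp(1.605 * (-0.253603)) = exp(-0.407033) = 0.665622
SDI = 492 * 0.665622 = 327.486 ≈ 327

327


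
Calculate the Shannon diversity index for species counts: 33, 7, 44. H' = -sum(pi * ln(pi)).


Total N = 33 + 7 + 44 = 84
Per-species terms:
  p = 33/84 = 0.392857; ln(p) = -0.934310; p*ln(p) = 0.392857 * (-0.934310) = -0.367050
  p = 7/84 = 0.083333; ln(p) = -2.484911; p*ln(p) = 0.083333 * (-2.484911) = -0.207075
  p = 44/84 = 0.523810; ln(p) = -0.646626; p*ln(p) = 0.523810 * (-0.646626) = -0.338709
sum(p*ln(p)) = (-0.367050) + (-0.207075) + (-0.338709) = -0.912834
H' = -(-0.912834) = 0.912834 ≈ 0.9128

0.9128


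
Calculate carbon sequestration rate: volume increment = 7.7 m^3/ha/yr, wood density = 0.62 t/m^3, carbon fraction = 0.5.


C = 7.7 * 0.62 * 0.5 = 2.387 ≈ 2.39 t C/ha/yr

2.39 t C/ha/yr


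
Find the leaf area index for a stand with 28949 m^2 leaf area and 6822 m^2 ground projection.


LAI = 28949 / 6822 = 4.2435 ≈ 4.24

4.24


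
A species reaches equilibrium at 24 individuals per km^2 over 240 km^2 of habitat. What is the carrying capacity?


K = 24 * 240 = 5760 individuals

5760 individuals


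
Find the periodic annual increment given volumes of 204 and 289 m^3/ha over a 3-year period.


PAI = (V2 - V1) / period = (289 - 204) / 3 = 85 / 3 = 28.3333 ≈ 28.33 m^3/ha/yr

28.33 m^3/ha/yr


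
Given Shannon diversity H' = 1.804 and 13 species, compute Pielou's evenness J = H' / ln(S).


ln(13) = 2.56495
J = H' / ln(S) = 1.804 / 2.56495 = 0.703328 ≈ 0.7033

0.7033


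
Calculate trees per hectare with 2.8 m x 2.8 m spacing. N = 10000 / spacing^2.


N = 10000 / 2.8^2 = 10000 / 7.84 = 1275.51 ≈ 1276 trees/ha

1276 trees/ha


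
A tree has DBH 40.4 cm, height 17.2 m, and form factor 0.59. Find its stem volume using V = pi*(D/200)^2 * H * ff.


(D/200)^2 = (40.4/200)^2 = 0.202^2 = 0.040804
BA = 3.141593 * 0.040804 = 0.128190 m^2
V = 0.128190 * 17.2 * 0.59 = 1.30087 ≈ 1.301 m^3

1.301 m^3


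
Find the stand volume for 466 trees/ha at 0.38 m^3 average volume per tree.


V_stand = 466 * 0.38 = 177.08 ≈ 177.1 m^3/ha

177.1 m^3/ha


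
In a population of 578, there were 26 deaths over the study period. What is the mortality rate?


Mortality rate = 26 / 578 = 0.044983 ≈ 0.0450

0.0450


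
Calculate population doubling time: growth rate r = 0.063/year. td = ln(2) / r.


td = ln(2) / 0.063 = 0.693147 / 0.063 = 11.0023 ≈ 11.0 years

11.0 years


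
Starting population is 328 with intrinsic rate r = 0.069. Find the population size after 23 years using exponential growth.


r*t = 0.069 * 23 = 1.587
exp(1.587) = 4.88906
N = 328 * 4.88906 = 1603.61 ≈ 1604

1604


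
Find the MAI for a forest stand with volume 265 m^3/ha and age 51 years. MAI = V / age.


MAI = 265 / 51 = 5.1961 ≈ 5.20 m^3/ha/yr

5.20 m^3/ha/yr


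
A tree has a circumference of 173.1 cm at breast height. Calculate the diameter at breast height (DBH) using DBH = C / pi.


DBH = C / pi = 173.1 / 3.141593 = 55.0994 ≈ 55.10 cm

55.10 cm


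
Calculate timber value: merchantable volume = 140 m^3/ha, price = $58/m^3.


Value = 140 * 58 = $8120/ha

$8120/ha


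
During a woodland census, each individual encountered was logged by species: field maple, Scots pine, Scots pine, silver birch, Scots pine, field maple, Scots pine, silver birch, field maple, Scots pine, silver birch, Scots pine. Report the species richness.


Total individuals logged = 12
Distinct species (count of individuals): field maple (3), Scots pine (6), silver birch (3)
Species richness = number of distinct species = 3

3


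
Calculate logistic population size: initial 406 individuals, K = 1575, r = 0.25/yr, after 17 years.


(K - N0)/N0 = (1575 - 406)/406 = 1169/406 = 2.87931
r*t = 0.25 * 17 = 4.25; exp(-4.25) = 0.0142642
2.87931 * 0.0142642 = 0.0410711
1 + 0.0410711 = 1.04107
N = 1575 / 1.04107 = 1512.87 ≈ 1513

1513


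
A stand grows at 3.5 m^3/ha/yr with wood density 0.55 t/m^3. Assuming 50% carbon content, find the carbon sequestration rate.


C = 3.5 * 0.55 * 0.5 = 0.9625 ≈ 0.96 t C/ha/yr

0.96 t C/ha/yr


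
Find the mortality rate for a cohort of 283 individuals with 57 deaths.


Mortality rate = 57 / 283 = 0.201413 ≈ 0.2014

0.2014


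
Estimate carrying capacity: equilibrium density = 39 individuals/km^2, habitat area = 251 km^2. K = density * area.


K = 39 * 251 = 9789 individuals

9789 individuals


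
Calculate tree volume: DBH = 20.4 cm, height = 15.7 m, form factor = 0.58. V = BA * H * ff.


(D/200)^2 = (20.4/200)^2 = 0.102^2 = 0.010404
BA = 3.141593 * 0.010404 = 0.0326851 m^2
V = 0.0326851 * 15.7 * 0.58 = 0.297631 ≈ 0.298 m^3

0.298 m^3


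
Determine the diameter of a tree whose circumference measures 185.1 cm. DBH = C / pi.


DBH = C / pi = 185.1 / 3.141593 = 58.9192 ≈ 58.92 cm

58.92 cm


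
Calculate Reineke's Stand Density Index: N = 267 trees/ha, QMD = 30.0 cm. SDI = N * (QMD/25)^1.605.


QMD/25 = 30.0/25 = 1.2
(1.2)^1.605 = exp(1.605 * ln(1.2)) = exp(1.605 * 0.182322) = exp(0.292627) = 1.33994
SDI = 267 * 1.33994 = 357.764 ≈ 358

358


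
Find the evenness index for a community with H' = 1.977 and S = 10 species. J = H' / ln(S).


ln(10) = 2.30259
J = H' / ln(S) = 1.977 / 2.30259 = 0.858598 ≈ 0.8586

0.8586


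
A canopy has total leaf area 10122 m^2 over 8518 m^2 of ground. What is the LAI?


LAI = 10122 / 8518 = 1.1883 ≈ 1.19

1.19


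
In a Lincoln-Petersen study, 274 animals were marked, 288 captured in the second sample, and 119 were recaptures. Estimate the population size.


N = M * C / R = 274 * 288 / 119 = 78912 / 119 = 663.13 ≈ 663

663 individuals


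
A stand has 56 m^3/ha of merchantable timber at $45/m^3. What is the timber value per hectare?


Value = 56 * 45 = $2520/ha

$2520/ha


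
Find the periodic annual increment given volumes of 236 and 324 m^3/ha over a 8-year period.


PAI = (V2 - V1) / period = (324 - 236) / 8 = 88 / 8 = 11.00 m^3/ha/yr

11.00 m^3/ha/yr


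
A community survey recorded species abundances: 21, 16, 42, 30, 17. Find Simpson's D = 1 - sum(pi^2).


Total N = 21 + 16 + 42 + 30 + 17 = 126
Per-species terms:
  p = 21/126 = 0.166667; p^2 = 0.166667^2 = 0.027778
  p = 16/126 = 0.126984; p^2 = 0.126984^2 = 0.016125
  p = 42/126 = 0.333333; p^2 = 0.333333^2 = 0.111111
  p = 30/126 = 0.238095; p^2 = 0.238095^2 = 0.056689
  p = 17/126 = 0.134921; p^2 = 0.134921^2 = 0.018204
sum(p^2) = 0.027778 + 0.016125 + 0.111111 + 0.056689 + 0.018204 = 0.229907
D = 1 - 0.229907 = 0.770093 ≈ 0.7701

0.7701


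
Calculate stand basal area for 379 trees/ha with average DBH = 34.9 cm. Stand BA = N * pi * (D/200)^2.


(D/200)^2 = (34.9/200)^2 = 0.1745^2 = 0.03045025
Individual BA = 3.141593 * 0.03045025 = 0.0956623 m^2
Stand BA = 379 * 0.0956623 = 36.2560 ≈ 36.26 m^2/ha

36.26 m^2/ha


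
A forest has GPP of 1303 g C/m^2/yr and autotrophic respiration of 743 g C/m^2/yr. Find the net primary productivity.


NPP = GPP - Ra = 1303 - 743 = 560 g C/m^2/yr

560 g C/m^2/yr


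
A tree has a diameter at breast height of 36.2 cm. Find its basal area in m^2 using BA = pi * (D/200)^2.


D/200 = 36.2/200 = 0.181 m
(D/200)^2 = 0.181^2 = 0.032761
BA = 3.141593 * 0.032761 = 0.102922 ≈ 0.1029 m^2

0.1029 m^2


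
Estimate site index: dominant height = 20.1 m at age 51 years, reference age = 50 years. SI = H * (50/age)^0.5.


50/51 = 0.980392
(0.980392)^0.5 = 0.990147
SI = 20.1 * 0.990147 = 19.9020 ≈ 19.9 m

19.9 m


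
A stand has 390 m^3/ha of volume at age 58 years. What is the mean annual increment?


MAI = 390 / 58 = 6.7241 ≈ 6.72 m^3/ha/yr

6.72 m^3/ha/yr


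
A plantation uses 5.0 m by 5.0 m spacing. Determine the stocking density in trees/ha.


N = 10000 / 5.0^2 = 10000 / 25 = 400.000 ≈ 400 trees/ha

400 trees/ha


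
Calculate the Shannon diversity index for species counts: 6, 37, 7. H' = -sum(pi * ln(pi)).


Total N = 6 + 37 + 7 = 50
Per-species terms:
  p = 6/50 = 0.120000; ln(p) = -2.120264; p*ln(p) = 0.120000 * (-2.120264) = -0.254432
  p = 37/50 = 0.740000; ln(p) = -0.301105; p*ln(p) = 0.740000 * (-0.301105) = -0.222818
  p = 7/50 = 0.140000; ln(p) = -1.966113; p*ln(p) = 0.140000 * (-1.966113) = -0.275256
sum(p*ln(p)) = (-0.254432) + (-0.222818) + (-0.275256) = -0.752506
H' = -(-0.752506) = 0.752506 ≈ 0.7525

0.7525


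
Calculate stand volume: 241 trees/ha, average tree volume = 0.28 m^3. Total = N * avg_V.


V_stand = 241 * 0.28 = 67.48 ≈ 67.5 m^3/ha

67.5 m^3/ha


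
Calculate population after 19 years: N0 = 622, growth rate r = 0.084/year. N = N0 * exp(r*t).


r*t = 0.084 * 19 = 1.596
exp(1.596) = 4.93326
N = 622 * 4.93326 = 3068.49 ≈ 3068

3068


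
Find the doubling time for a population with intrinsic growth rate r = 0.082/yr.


td = ln(2) / 0.082 = 0.693147 / 0.082 = 8.45301 ≈ 8.5 years

8.5 years


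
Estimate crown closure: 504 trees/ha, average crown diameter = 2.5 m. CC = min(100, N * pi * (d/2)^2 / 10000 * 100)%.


(d/2)^2 = (2.5/2)^2 = 1.25^2 = 1.5625
Crown area = 3.141593 * 1.5625 = 4.90874 m^2
N * area / 10000 * 100 = 504 * 4.90874 / 10000 * 100 = 24.7400
CC = min(100, 24.7400) = 24.7400 ≈ 24.7%

24.7%


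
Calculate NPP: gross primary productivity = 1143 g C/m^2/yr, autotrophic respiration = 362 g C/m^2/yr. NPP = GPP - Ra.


NPP = GPP - Ra = 1143 - 362 = 781 g C/m^2/yr

781 g C/m^2/yr


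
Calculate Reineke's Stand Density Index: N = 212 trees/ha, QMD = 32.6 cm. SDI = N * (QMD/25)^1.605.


QMD/25 = 32.6/25 = 1.304
(1.304)^1.605 = exp(1.605 * ln(1.304)) = exp(1.605 * 0.265436) = exp(0.426025) = 1.53116
SDI = 212 * 1.53116 = 324.606 ≈ 325

325


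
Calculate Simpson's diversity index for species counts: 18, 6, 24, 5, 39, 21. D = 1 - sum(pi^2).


Total N = 18 + 6 + 24 + 5 + 39 + 21 = 113
Per-species terms:
  p = 18/113 = 0.159292; p^2 = 0.159292^2 = 0.025374
  p = 6/113 = 0.053097; p^2 = 0.053097^2 = 0.002819
  p = 24/113 = 0.212389; p^2 = 0.212389^2 = 0.045109
  p = 5/113 = 0.044248; p^2 = 0.044248^2 = 0.001958
  p = 39/113 = 0.345133; p^2 = 0.345133^2 = 0.119117
  p = 21/113 = 0.185841; p^2 = 0.185841^2 = 0.034537
sum(p^2) = 0.025374 + 0.002819 + 0.045109 + 0.001958 + 0.119117 + 0.034537 = 0.228914
D = 1 - 0.228914 = 0.771086 ≈ 0.7711

0.7711


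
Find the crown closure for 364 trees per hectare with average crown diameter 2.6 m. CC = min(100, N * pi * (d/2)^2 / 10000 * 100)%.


(d/2)^2 = (2.6/2)^2 = 1.3^2 = 1.69
Crown area = 3.141593 * 1.69 = 5.30929 m^2
N * area / 10000 * 100 = 364 * 5.30929 / 10000 * 100 = 19.3258
CC = min(100, 19.3258) = 19.3258 ≈ 19.3%

19.3%


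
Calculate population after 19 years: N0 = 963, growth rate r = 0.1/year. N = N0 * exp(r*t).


r*t = 0.1 * 19 = 1.9
exp(1.9) = 6.68589
N = 963 * 6.68589 = 6438.51 ≈ 6439

6439


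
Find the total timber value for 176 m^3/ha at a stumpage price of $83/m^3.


Value = 176 * 83 = $14608/ha

$14608/ha


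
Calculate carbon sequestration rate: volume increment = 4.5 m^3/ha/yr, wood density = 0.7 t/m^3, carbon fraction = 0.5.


C = 4.5 * 0.7 * 0.5 = 1.575 ≈ 1.58 t C/ha/yr

1.58 t C/ha/yr


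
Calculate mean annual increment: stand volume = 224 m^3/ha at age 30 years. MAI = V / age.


MAI = 224 / 30 = 7.4667 ≈ 7.47 m^3/ha/yr

7.47 m^3/ha/yr


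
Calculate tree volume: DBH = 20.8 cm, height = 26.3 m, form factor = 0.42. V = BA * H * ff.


(D/200)^2 = (20.8/200)^2 = 0.104^2 = 0.010816
BA = 3.141593 * 0.010816 = 0.0339795 m^2
V = 0.0339795 * 26.3 * 0.42 = 0.375338 ≈ 0.375 m^3

0.375 m^3


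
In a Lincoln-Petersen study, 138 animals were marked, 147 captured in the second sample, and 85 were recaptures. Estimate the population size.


N = M * C / R = 138 * 147 / 85 = 20286 / 85 = 238.66 ≈ 239

239 individuals


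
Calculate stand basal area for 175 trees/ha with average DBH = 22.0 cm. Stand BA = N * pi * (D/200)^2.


(D/200)^2 = (22.0/200)^2 = 0.11^2 = 0.0121
Individual BA = 3.141593 * 0.0121 = 0.0380133 m^2
Stand BA = 175 * 0.0380133 = 6.65233 ≈ 6.65 m^2/ha

6.65 m^2/ha


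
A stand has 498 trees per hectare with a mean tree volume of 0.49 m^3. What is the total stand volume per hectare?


V_stand = 498 * 0.49 = 244.02 ≈ 244.0 m^3/ha

244.0 m^3/ha


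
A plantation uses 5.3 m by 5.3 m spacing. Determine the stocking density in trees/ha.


N = 10000 / 5.3^2 = 10000 / 28.09 = 355.999 ≈ 356 trees/ha

356 trees/ha


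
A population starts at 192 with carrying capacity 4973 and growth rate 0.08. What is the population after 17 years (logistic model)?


(K - N0)/N0 = (4973 - 192)/192 = 4781/192 = 24.9010
r*t = 0.08 * 17 = 1.36; exp(-1.36) = 0.256661
24.9010 * 0.256661 = 6.39112
1 + 6.39112 = 7.39112
N = 4973 / 7.39112 = 672.834 ≈ 673

673


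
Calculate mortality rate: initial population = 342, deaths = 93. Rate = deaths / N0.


Mortality rate = 93 / 342 = 0.271930 ≈ 0.2719

0.2719


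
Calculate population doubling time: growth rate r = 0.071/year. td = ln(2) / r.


td = ln(2) / 0.071 = 0.693147 / 0.071 = 9.76263 ≈ 9.8 years

9.8 years


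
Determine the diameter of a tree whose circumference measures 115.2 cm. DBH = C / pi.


DBH = C / pi = 115.2 / 3.141593 = 36.6693 ≈ 36.67 cm

36.67 cm


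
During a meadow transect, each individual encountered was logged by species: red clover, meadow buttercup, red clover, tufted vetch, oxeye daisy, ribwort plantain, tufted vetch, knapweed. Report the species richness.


Total individuals logged = 8
Distinct species (count of individuals): red clover (2), meadow buttercup (1), tufted vetch (2), oxeye daisy (1), ribwort plantain (1), knapweed (1)
Species richness = number of distinct species = 6

6


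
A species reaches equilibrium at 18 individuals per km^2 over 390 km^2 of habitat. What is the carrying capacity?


K = 18 * 390 = 7020 individuals

7020 individuals


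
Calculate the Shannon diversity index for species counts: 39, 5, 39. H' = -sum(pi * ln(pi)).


Total N = 39 + 5 + 39 = 83
Per-species terms:
  p = 39/83 = 0.469880; ln(p) = -0.755278; p*ln(p) = 0.469880 * (-0.755278) = -0.354890
  p = 5/83 = 0.060241; ln(p) = -2.809402; p*ln(p) = 0.060241 * (-2.809402) = -0.169241
  p = 39/83 = 0.469880; ln(p) = -0.755278; p*ln(p) = 0.469880 * (-0.755278) = -0.354890
sum(p*ln(p)) = (-0.354890) + (-0.169241) + (-0.354890) = -0.879021
H' = -(-0.879021) = 0.879021 ≈ 0.8790

0.8790


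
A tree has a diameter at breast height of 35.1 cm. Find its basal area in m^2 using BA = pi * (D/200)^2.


D/200 = 35.1/200 = 0.1755 m
(D/200)^2 = 0.1755^2 = 0.03080025
BA = 3.141593 * 0.03080025 = 0.0967618 ≈ 0.0968 m^2

0.0968 m^2


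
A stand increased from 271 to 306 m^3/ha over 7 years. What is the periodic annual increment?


PAI = (V2 - V1) / period = (306 - 271) / 7 = 35 / 7 = 5.00 m^3/ha/yr

5.00 m^3/ha/yr


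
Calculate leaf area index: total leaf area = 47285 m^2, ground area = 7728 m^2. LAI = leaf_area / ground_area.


LAI = 47285 / 7728 = 6.1187 ≈ 6.12

6.12


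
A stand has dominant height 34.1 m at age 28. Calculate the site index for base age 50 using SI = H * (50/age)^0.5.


50/28 = 1.78571
(1.78571)^0.5 = 1.33630
SI = 34.1 * 1.33630 = 45.5678 ≈ 45.6 m

45.6 m


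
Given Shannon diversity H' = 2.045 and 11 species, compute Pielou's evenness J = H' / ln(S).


ln(11) = 2.39790
J = H' / ln(S) = 2.045 / 2.39790 = 0.852830 ≈ 0.8528

0.8528


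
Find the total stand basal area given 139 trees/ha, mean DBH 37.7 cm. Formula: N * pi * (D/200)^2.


(D/200)^2 = (37.7/200)^2 = 0.1885^2 = 0.03553225
Individual BA = 3.141593 * 0.03553225 = 0.111628 m^2
Stand BA = 139 * 0.111628 = 15.5163 ≈ 15.52 m^2/ha

15.52 m^2/ha


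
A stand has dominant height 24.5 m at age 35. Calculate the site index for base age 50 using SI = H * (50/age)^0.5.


50/35 = 1.42857
(1.42857)^0.5 = 1.19523
SI = 24.5 * 1.19523 = 29.2831 ≈ 29.3 m

29.3 m


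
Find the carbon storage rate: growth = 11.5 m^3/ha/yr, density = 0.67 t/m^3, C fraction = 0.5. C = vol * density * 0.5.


C = 11.5 * 0.67 * 0.5 = 3.8525 ≈ 3.85 t C/ha/yr

3.85 t C/ha/yr


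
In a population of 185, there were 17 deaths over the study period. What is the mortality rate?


Mortality rate = 17 / 185 = 0.091892 ≈ 0.0919

0.0919


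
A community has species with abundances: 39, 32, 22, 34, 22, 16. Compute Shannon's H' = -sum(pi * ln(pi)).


Total N = 39 + 32 + 22 + 34 + 22 + 16 = 165
Per-species terms:
  p = 39/165 = 0.236364; ln(p) = -1.442382; p*ln(p) = 0.236364 * (-1.442382) = -0.340927
  p = 32/165 = 0.193939; ln(p) = -1.640212; p*ln(p) = 0.193939 * (-1.640212) = -0.318101
  p = 22/165 = 0.133333; ln(p) = -2.014906; p*ln(p) = 0.133333 * (-2.014906) = -0.268653
  p = 34/165 = 0.206061; ln(p) = -1.579583; p*ln(p) = 0.206061 * (-1.579583) = -0.325490
  p = 22/165 = 0.133333; ln(p) = -2.014906; p*ln(p) = 0.133333 * (-2.014906) = -0.268653
  p = 16/165 = 0.096970; ln(p) = -2.333354; p*ln(p) = 0.096970 * (-2.333354) = -0.226265
sum(p*ln(p)) = (-0.340927) + (-0.318101) + (-0.268653) + (-0.325490) + (-0.268653) + (-0.226265) = -1.748089
H' = -(-1.748089) = 1.748089 ≈ 1.7481

1.7481


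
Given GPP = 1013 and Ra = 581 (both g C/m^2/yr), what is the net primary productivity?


NPP = GPP - Ra = 1013 - 581 = 432 g C/m^2/yr

432 g C/m^2/yr


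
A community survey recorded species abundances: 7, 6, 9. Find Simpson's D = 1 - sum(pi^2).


Total N = 7 + 6 + 9 = 22
Per-species terms:
  p = 7/22 = 0.318182; p^2 = 0.318182^2 = 0.101240
  p = 6/22 = 0.272727; p^2 = 0.272727^2 = 0.074380
  p = 9/22 = 0.409091; p^2 = 0.409091^2 = 0.167355
sum(p^2) = 0.101240 + 0.074380 + 0.167355 = 0.342975
D = 1 - 0.342975 = 0.657025 ≈ 0.6570

0.6570


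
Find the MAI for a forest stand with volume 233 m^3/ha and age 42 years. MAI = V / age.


MAI = 233 / 42 = 5.5476 ≈ 5.55 m^3/ha/yr

5.55 m^3/ha/yr


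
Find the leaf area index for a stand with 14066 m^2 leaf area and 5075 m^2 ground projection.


LAI = 14066 / 5075 = 2.7716 ≈ 2.77

2.77


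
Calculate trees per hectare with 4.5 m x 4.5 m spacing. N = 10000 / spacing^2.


N = 10000 / 4.5^2 = 10000 / 20.25 = 493.827 ≈ 494 trees/ha

494 trees/ha


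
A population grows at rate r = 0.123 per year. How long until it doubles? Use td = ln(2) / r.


td = ln(2) / 0.123 = 0.693147 / 0.123 = 5.63534 ≈ 5.6 years

5.6 years


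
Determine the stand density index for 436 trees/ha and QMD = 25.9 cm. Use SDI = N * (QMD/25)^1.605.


QMD/25 = 25.9/25 = 1.036
(1.036)^1.605 = exp(1.605 * ln(1.036)) = exp(1.605 * 0.0353671) = exp(0.0567642) = 1.05841
SDI = 436 * 1.05841 = 461.467 ≈ 461

461


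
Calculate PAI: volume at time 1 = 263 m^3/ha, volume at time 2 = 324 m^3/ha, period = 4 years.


PAI = (V2 - V1) / period = (324 - 263) / 4 = 61 / 4 = 15.25 m^3/ha/yr

15.25 m^3/ha/yr


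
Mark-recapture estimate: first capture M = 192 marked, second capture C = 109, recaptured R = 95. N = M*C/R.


N = M * C / R = 192 * 109 / 95 = 20928 / 95 = 220.29 ≈ 220

220 individuals


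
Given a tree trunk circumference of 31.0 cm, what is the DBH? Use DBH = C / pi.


DBH = C / pi = 31.0 / 3.141593 = 9.86761 ≈ 9.87 cm

9.87 cm


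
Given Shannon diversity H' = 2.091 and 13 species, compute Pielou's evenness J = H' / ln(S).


ln(13) = 2.56495
J = H' / ln(S) = 2.091 / 2.56495 = 0.815221 ≈ 0.8152

0.8152


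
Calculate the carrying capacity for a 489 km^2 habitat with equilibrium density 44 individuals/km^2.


K = 44 * 489 = 21516 individuals

21516 individuals


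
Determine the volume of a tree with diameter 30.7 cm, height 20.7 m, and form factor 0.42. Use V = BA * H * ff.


(D/200)^2 = (30.7/200)^2 = 0.1535^2 = 0.02356225
BA = 3.141593 * 0.02356225 = 0.0740230 m^2
V = 0.0740230 * 20.7 * 0.42 = 0.643556 ≈ 0.644 m^3

0.644 m^3


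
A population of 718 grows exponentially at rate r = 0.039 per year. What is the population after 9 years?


r*t = 0.039 * 9 = 0.351
exp(0.351) = 1.42049
N = 718 * 1.42049 = 1019.91 ≈ 1020

1020


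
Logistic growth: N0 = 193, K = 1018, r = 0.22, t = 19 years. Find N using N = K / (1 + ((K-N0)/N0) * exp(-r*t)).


(K - N0)/N0 = (1018 - 193)/193 = 825/193 = 4.27461
r*t = 0.22 * 19 = 4.18; exp(-4.18) = 0.0152985
4.27461 * 0.0152985 = 0.0653951
1 + 0.0653951 = 1.06540
N = 1018 / 1.06540 = 955.510 ≈ 956

956


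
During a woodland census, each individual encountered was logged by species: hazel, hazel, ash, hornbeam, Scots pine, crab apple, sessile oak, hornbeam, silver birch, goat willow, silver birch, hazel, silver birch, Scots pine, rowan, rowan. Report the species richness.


Total individuals logged = 16
Distinct species (count of individuals): hazel (3), ash (1), hornbeam (2), Scots pine (2), crab apple (1), sessile oak (1), silver birch (3), goat willow (1), rowan (2)
Species richness = number of distinct species = 9

9
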